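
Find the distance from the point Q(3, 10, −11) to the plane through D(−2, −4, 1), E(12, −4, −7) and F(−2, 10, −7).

DE = (14, 0, −8) and DF = (0, 14, −8), so a normal is n = DE × DF = (112, 112, 196).
Then n·(3, 10, −11) − (−476) = −224.
|n| = √(12544 + 12544 + 38416) = 252, so the distance is |-224|/252 = 8/9.

8/9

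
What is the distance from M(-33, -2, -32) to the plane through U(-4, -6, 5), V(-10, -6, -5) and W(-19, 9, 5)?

UV = (-6, 0, -10) and UW = (-15, 15, 0), so a normal is n = UV × UW = (150, 150, -90).
Then n·(-33, -2, -32) - (-1950) = -420.
|n| = √(22500 + 22500 + 8100) = 30√59, so the distance is |-420|/(30√59) = 14/√59.

14/√59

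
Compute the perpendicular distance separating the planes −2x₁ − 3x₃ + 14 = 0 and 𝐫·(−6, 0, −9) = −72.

Divide the second equation by 3 to match normals: −2x₁ − 3x₃ = -24.
Both planes have normal n = (−2, 0, −3), |n| = √13. Any point on the first plane is at distance |(-24) − (-14)|/|n| = 10/√13 = 10√13/13 from the second.

10/√13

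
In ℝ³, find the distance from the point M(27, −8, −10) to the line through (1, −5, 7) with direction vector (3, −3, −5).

√286

Direction vector d = (3, −3, −5).
AP = (26, −3, −17); AP·d = 172, |AP|² = 974, |d|² = 43.
distance² = |AP|² − (AP·d)²/|d|² = 974 − 29584/43 = 286, so the distance is √286.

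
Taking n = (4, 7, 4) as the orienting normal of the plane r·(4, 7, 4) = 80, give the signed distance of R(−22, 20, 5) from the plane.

-8/9

n·R − 80 = -8.
|n| = 9, so the signed distance is -8/9.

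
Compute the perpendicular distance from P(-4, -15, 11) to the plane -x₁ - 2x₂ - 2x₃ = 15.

1

d = |(-1)·(-4) + (-2)·(-15) + (-2)·11 − 15| / √(1 + 4 + 4) = |-3| / 3 = 1.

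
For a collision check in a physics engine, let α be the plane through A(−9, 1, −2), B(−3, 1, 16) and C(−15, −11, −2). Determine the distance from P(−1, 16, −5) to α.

9/7

AB = (6, 0, 18) and AC = (−6, −12, 0), so a normal is n = AB × AC = (216, −108, −72).
d = |216·(-1) + (-108)·16 + (-72)·(-5) − (-1908)| / √(46656 + 11664 + 5184) = |324| / 252 = 9/7.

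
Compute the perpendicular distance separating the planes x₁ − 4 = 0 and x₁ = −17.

21

With common normal n = (1, 0, 0) (|n| = 1), the distance is |4 − (-17)|/|n| = 21/1 = 21.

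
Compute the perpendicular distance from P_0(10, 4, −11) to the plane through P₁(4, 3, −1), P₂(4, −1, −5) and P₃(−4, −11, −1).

2/9

P₁P₂ = (0, −4, −4) and P₁P₃ = (−8, −14, 0), so a normal is n = P₁P₂ × P₁P₃ = (−56, 32, −32).
Then n·(10, 4, −11) − (−96) = 16.
|n| = √(3136 + 1024 + 1024) = 72, so the distance is |16|/72 = 2/9.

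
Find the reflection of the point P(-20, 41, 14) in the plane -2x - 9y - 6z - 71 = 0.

(-36, -31, -34)

With n = (-2, -9, -6), the signed offset is (n·P − 71)/|n|² = -484/121 = -4.
P' = P − 2t·n = (-20, 41, 14) − (-8)·(-2, -9, -6) = (-36, -31, -34).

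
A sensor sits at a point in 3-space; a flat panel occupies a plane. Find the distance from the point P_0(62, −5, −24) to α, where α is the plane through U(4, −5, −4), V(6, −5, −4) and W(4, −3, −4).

20

UV = (2, 0, 0) and UW = (0, 2, 0), so a normal is n = UV × UW = (0, 0, 4).
Then n·(62, −5, −24) − (−16) = −80.
|n| = √(0 + 0 + 16) = 4, so the distance is |-80|/4 = 20.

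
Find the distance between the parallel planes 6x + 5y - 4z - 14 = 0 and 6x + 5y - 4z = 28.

Both planes have normal n = (6, 5, -4), |n| = √77. Any point on the first plane is at distance |28 − 14|/|n| = 14/√77 from the second.

14/√77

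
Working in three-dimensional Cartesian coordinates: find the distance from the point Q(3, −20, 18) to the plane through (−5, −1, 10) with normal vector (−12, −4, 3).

4/13

The plane has equation n·(r − (−5, −1, 10)) = 0, i.e. n·r = 94.
d = |(-12)·3 + (-4)·(-20) + 3·18 − 94| / √(144 + 16 + 9) = |4| / 13 = 4/13.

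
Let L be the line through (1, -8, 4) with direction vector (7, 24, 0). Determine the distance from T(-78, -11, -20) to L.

3√689

Direction vector d = (7, 24, 0).
AP = (-79, -3, -24), and AP × d = (576, -168, -1875).
|AP × d|² = 3875625 and |d|² = 625, so the distance is √(3875625/625) = √6201 = 3√689.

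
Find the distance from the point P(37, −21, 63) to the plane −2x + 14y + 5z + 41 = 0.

n = (−2, 14, 5); n·P − (-41) = -12; |n| = 15; distance = 12/15 = 4/5.

4/5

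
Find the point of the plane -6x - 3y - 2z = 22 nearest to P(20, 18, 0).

(-4, 6, -8)

The perpendicular from P has direction n = (-6, -3, -2): r = (20, 18, 0) + λ(-6, -3, -2).
Substitute into the plane: n·(P + λn) = 22 gives -174 + 49λ = 22, so λ = 4.
Foot = (20, 18, 0) + 4·(-6, -3, -2) = (-4, 6, -8).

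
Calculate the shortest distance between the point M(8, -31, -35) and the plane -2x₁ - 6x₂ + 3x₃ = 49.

16/7

Normal vector n = (-2, -6, 3), and n·(8, -31, -35) - 49 = 16.
|n| = √(4 + 36 + 9) = 7, so the distance is |16|/7 = 16/7.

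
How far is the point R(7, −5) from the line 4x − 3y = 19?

24/5

The normal to the line is n = (4, −3) with |n| = 5.
|n·R − 19| = |43 − 19| = 24, so the distance is 24/5.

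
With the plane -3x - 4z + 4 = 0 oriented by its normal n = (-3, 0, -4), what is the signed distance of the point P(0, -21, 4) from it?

-12/5

n·P − (-4) = -12.
|n| = 5, so the signed distance is -12/5.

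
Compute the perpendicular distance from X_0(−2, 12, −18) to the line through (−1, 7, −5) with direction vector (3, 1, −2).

Direction vector d = (3, 1, −2).
AP = (−1, 5, −13), and AP × d = (3, −41, −16).
|AP × d|² = 1946 and |d|² = 14, so the distance is √(1946/14) = √139.

√139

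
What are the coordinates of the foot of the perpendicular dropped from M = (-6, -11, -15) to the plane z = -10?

(-6, -11, -10)

The perpendicular from M has direction n = (0, 0, 1): r = (-6, -11, -15) + t(0, 0, 1).
Substitute into the plane: n·(M + tn) = -10 gives -15 + 1t = -10, so t = 5.
Foot = (-6, -11, -15) + 5·(0, 0, 1) = (-6, -11, -10).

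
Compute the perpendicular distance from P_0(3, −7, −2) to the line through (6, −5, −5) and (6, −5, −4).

√13

A direction vector is d = (0, 0, 1).
AP = (−3, −2, 3), and AP × d = (−2, 3, 0).
|AP × d|² = 13 and |d|² = 1, so the distance is √13.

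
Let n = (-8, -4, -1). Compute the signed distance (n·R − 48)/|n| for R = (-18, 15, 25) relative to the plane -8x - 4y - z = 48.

11/9

n·R − 48 = 11.
|n| = 9, so the signed distance is 11/9.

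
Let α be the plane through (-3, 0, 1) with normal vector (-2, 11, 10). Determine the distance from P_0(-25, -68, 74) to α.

26/15

The plane has equation n·(r − (-3, 0, 1)) = 0, i.e. n·r = 16.
Then n·(-25, -68, 74) - 16 = 26.
|n| = √(4 + 121 + 100) = 15, so the distance is |26|/15 = 26/15.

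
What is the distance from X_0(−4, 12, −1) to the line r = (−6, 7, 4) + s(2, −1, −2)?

3√5

Direction vector d = (2, −1, −2).
AP = (2, 5, −5), and AP × d = (−15, −6, −12).
|AP × d|² = 405 and |d|² = 9, so the distance is √(405/9) = √45 = 3√5.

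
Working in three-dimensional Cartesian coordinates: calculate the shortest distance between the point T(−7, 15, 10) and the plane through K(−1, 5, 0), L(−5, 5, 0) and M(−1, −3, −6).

2

KL = (−4, 0, 0) and KM = (0, −8, −6), so a normal is n = KL × KM = (0, −24, 32).
n = (0, −24, 32); n·P − (-120) = 80; |n| = 40; distance = 80/40 = 2.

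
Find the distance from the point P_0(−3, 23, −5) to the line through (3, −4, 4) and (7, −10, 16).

9√5

A direction vector is d = (4, −6, 12).
AP = (−6, 27, −9); AP·d = -294, |AP|² = 846, |d|² = 196.
distance² = |AP|² − (AP·d)²/|d|² = 846 − 86436/196 = 405, so the distance is 9√5.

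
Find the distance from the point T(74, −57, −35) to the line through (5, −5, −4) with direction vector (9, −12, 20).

Direction vector d = (9, −12, 20).
AP = (69, −52, −31); AP·d = 625, |AP|² = 8426, |d|² = 625.
distance² = |AP|² − (AP·d)²/|d|² = 8426 − 390625/625 = 7801, so the distance is √7801.

√7801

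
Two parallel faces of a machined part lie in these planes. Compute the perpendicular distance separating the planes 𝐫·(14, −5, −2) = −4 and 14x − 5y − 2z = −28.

With common normal n = (14, −5, −2) (|n| = 15), the distance is |(-4) − (-28)|/|n| = 24/15 = 8/5.

8/5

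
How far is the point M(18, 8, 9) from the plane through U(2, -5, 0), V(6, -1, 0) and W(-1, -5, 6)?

5

UV = (4, 4, 0) and UW = (-3, 0, 6), so a normal is n = UV × UW = (24, -24, 12).
n = (24, -24, 12); n·P − 168 = 180; |n| = 36; distance = 180/36 = 5.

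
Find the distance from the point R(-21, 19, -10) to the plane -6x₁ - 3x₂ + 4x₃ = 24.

5/√61

n = (-6, -3, 4); n·P − 24 = 5; |n| = √61; distance = 5/√61 = 5√61/61.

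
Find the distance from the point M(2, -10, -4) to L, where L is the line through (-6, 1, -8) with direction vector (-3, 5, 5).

Direction vector d = (-3, 5, 5).
AP = (8, -11, 4), and AP × d = (-75, -52, 7).
|AP × d|² = 8378 and |d|² = 59, so the distance is √(8378/59) = √142.

√142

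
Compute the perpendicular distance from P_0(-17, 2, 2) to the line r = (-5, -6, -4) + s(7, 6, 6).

Direction vector d = (7, 6, 6).
AP = (-12, 8, 6), and AP × d = (12, 114, -128).
|AP × d|² = 29524 and |d|² = 121, so the distance is √(29524/121) = √244 = 2√61.

2√61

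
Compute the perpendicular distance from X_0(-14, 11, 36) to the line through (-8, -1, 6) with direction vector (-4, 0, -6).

Direction vector d = (-4, 0, -6).
AP = (-6, 12, 30), and AP × d = (-72, -156, 48).
|AP × d|² = 31824 and |d|² = 52, so the distance is √(31824/52) = √612 = 6√17.

6√17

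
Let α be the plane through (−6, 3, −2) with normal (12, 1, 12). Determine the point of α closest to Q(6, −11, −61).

(30, -9, -37)

The perpendicular from Q has direction n = (12, 1, 12): r = (6, −11, −61) + μ(12, 1, 12).
Substitute into the plane: n·(Q + μn) = -93 gives -671 + 289μ = -93, so μ = 2.
Foot = (6, −11, −61) + 2·(12, 1, 12) = (30, −9, −37).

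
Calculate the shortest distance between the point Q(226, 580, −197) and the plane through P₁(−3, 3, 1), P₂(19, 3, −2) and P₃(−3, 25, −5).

9

P₁P₂ = (22, 0, −3) and P₁P₃ = (0, 22, −6), so a normal is n = P₁P₂ × P₁P₃ = (66, 132, 484).
Then n·(226, 580, −197) − 682 = −4554.
|n| = √(4356 + 17424 + 234256) = 506, so the distance is |-4554|/506 = 9.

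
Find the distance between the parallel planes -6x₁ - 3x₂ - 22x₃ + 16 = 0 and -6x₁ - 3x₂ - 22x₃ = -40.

With common normal n = (-6, -3, -22) (|n| = 23), the distance is |(-16) − (-40)|/|n| = 24/23.

24/23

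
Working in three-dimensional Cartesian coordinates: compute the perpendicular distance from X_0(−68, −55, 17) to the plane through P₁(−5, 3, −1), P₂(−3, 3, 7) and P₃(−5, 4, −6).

P₁P₂ = (2, 0, 8) and P₁P₃ = (0, 1, −5), so a normal is n = P₁P₂ × P₁P₃ = (−8, 10, 2).
Then n·(−68, −55, 17) − 68 = −40.
|n| = √(64 + 100 + 4) = 2√42, so the distance is |-40|/(2√42) = 10√42/21.

10√42/21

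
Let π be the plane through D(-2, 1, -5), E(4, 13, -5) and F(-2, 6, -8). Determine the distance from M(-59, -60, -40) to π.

DE = (6, 12, 0) and DF = (0, 5, -3), so a normal is n = DE × DF = (-36, 18, 30).
Then n·(-59, -60, -40) - (-60) = -96.
|n| = √(1296 + 324 + 900) = 6√70, so the distance is |-96|/(6√70) = 8√70/35.

8√70/35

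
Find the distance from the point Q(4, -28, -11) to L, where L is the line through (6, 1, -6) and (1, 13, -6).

A direction vector is d = (-5, 12, 0).
AP = (-2, -29, -5), and AP × d = (60, 25, -169).
|AP × d|² = 32786 and |d|² = 169, so the distance is √(32786/169) = √194.

√194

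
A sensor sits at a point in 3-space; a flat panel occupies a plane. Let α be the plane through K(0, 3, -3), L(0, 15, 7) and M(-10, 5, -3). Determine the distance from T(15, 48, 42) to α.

15√62/31

KL = (0, 12, 10) and KM = (-10, 2, 0), so a normal is n = KL × KM = (-20, -100, 120).
Then n·(15, 48, 42) - (-660) = 600.
|n| = √(400 + 10000 + 14400) = 20√62, so the distance is |600|/(20√62) = 15√62/31.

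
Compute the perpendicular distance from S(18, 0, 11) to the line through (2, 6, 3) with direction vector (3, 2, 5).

Direction vector d = (3, 2, 5).
AP = (16, -6, 8), and AP × d = (-46, -56, 50).
|AP × d|² = 7752 and |d|² = 38, so the distance is √(7752/38) = √204 = 2√51.

2√51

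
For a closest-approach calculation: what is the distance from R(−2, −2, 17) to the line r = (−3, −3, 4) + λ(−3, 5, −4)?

Direction vector d = (−3, 5, −4).
AP = (1, 1, 13); AP·d = -50, |AP|² = 171, |d|² = 50.
distance² = |AP|² − (AP·d)²/|d|² = 171 − 2500/50 = 121, so the distance is 11.

11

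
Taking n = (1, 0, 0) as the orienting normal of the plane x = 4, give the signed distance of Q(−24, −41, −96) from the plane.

n·Q − 4 = -28.
|n| = 1, so the signed distance is -28/1 = -28.

-28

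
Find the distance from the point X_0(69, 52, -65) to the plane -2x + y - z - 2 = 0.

d = |(-2)·69 + 1·52 + (-1)·(-65) − 2| / √(4 + 1 + 1) = |-23| / √6 = 23/√6.

23√6/6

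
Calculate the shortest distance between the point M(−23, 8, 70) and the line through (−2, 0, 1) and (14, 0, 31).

√2665

A direction vector is d = (16, 0, 30).
AP = (−21, 8, 69); AP·d = 1734, |AP|² = 5266, |d|² = 1156.
distance² = |AP|² − (AP·d)²/|d|² = 5266 − 3006756/1156 = 2665, so the distance is √2665.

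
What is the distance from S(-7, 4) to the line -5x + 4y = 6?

d = |(-5)·(-7) + 4·4 − 6| / √(25 + 16) = |45|/√41 = 45/√41.

45/√41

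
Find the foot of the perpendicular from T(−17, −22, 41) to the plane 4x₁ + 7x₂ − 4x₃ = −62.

(-1, 6, 25)

n = (4, 7, −4), |n|² = 81, and n·T − (-62) = -324.
t = -324/81 = -4, so the foot is T − t·n = (−17, −22, 41) − (-4)·(4, 7, −4) = (−1, 6, 25).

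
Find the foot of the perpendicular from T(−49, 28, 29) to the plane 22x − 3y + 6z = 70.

(-5, 22, 41)

n = (22, −3, 6), |n|² = 529, and n·T − 70 = -1058.
t = -1058/529 = -2, so the foot is T − t·n = (−49, 28, 29) − (-2)·(22, −3, 6) = (−5, 22, 41).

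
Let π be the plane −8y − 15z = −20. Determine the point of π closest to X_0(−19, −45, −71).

(-19, -5, 4)

The perpendicular from X_0 has direction n = (0, −8, −15): r = (−19, −45, −71) + μ(0, −8, −15).
Substitute into the plane: n·(X_0 + μn) = -20 gives 1425 + 289μ = -20, so μ = -5.
Foot = (−19, −45, −71) + (-5)·(0, −8, −15) = (−19, −5, 4).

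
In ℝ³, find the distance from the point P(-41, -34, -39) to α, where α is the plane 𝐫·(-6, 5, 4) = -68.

n = (-6, 5, 4); n·P − (-68) = -12; |n| = √77; distance = 12/√77.

12√77/77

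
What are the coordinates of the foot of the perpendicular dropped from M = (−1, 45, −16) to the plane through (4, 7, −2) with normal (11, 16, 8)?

(-12, 29, -24)

n = (11, 16, 8), |n|² = 441, and n·M − 140 = 441.
t = 441/441 = 1, so the foot is M − t·n = (−1, 45, −16) − 1·(11, 16, 8) = (−12, 29, −24).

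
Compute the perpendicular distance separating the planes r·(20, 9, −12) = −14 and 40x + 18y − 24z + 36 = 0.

4/25

Divide the second equation by 2 to match normals: 20x + 9y − 12z = -18.
With common normal n = (20, 9, −12) (|n| = 25), the distance is |(-14) − (-18)|/|n| = 4/25.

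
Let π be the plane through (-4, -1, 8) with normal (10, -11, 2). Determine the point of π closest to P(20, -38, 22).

The perpendicular from P has direction n = (10, -11, 2): r = (20, -38, 22) + λ(10, -11, 2).
Substitute into the plane: n·(P + λn) = -13 gives 662 + 225λ = -13, so λ = -3.
Foot = (20, -38, 22) + (-3)·(10, -11, 2) = (-10, -5, 16).

(-10, -5, 16)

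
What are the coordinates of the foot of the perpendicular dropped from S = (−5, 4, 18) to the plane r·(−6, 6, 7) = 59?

(1, -2, 11)

The perpendicular from S has direction n = (−6, 6, 7): r = (−5, 4, 18) + λ(−6, 6, 7).
Substitute into the plane: n·(S + λn) = 59 gives 180 + 121λ = 59, so λ = -1.
Foot = (−5, 4, 18) + (-1)·(−6, 6, 7) = (1, −2, 11).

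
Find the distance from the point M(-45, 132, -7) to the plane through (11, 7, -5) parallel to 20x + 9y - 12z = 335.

29/25

Parallel planes share the normal n = (20, 9, -12); since (11, 7, -5) lies on the plane, its equation is 20x + 9y - 12z = 343.
d = |20·(-45) + 9·132 + (-12)·(-7) − 343| / √(400 + 81 + 144) = |29| / 25 = 29/25.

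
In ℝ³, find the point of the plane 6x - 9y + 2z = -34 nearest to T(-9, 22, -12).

(3, 4, -8)

n = (6, -9, 2), |n|² = 121, and n·T − (-34) = -242.
t = -242/121 = -2, so the foot is T − t·n = (-9, 22, -12) − (-2)·(6, -9, 2) = (3, 4, -8).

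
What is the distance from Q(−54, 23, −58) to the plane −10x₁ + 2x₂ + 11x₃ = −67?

n = (−10, 2, 11); n·P − (-67) = 15; |n| = 15; distance = 15/15 = 1.

1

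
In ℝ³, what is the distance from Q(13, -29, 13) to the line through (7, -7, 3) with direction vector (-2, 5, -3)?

Direction vector d = (-2, 5, -3).
AP = (6, -22, 10); AP·d = -152, |AP|² = 620, |d|² = 38.
distance² = |AP|² − (AP·d)²/|d|² = 620 − 23104/38 = 12, so the distance is 2√3.

2√3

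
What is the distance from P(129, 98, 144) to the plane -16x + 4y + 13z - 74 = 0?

6

d = |(-16)·129 + 4·98 + 13·144 − 74| / √(256 + 16 + 169) = |126| / 21 = 6.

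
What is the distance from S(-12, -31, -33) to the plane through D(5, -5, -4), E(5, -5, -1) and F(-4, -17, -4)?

2

DE = (0, 0, 3) and DF = (-9, -12, 0), so a normal is n = DE × DF = (36, -27, 0).
n = (36, -27, 0); n·P − 315 = 90; |n| = 45; distance = 90/45 = 2.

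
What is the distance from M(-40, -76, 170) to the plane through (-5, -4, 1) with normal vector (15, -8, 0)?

The plane has equation n·(r − (-5, -4, 1)) = 0, i.e. n·r = -43.
Then n·(-40, -76, 170) - (-43) = 51.
|n| = √(225 + 64 + 0) = 17, so the distance is |51|/17 = 3.

3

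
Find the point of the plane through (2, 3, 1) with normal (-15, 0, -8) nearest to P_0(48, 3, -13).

(18, 3, -29)

n = (-15, 0, -8), |n|² = 289, and n·P_0 − (-38) = -578.
t = -578/289 = -2, so the foot is P_0 − t·n = (48, 3, -13) − (-2)·(-15, 0, -8) = (18, 3, -29).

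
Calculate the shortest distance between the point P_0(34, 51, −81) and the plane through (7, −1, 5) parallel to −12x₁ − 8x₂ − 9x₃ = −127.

Parallel planes share the normal n = (−12, −8, −9); since (7, −1, 5) lies on the plane, its equation is −12x₁ − 8x₂ − 9x₃ = -121.
Then n·(34, 51, −81) − (−121) = 34.
|n| = √(144 + 64 + 81) = 17, so the distance is |34|/17 = 2.

2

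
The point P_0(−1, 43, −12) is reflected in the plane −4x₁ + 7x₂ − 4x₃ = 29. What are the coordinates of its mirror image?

n = (−4, 7, −4), |n|² = 81, n·P_0 − 29 = 324, so t = 324/81 = 4.
Foot F = P_0 − 4·n = (15, 15, 4); the reflection is 2F − P_0 = (31, −13, 20).

(31, -13, 20)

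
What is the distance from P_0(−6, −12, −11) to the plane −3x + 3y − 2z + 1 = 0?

5√22/22

Normal vector n = (−3, 3, −2), and n·(−6, −12, −11) − (−1) = 5.
|n| = √(9 + 9 + 4) = √22, so the distance is |5|/√22 = 5√22/22.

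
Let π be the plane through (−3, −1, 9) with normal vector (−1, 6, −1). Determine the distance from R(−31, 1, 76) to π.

27√38/38

The plane has equation n·(r − (−3, −1, 9)) = 0, i.e. n·r = -12.
Then n·(−31, 1, 76) − (−12) = −27.
|n| = √(1 + 36 + 1) = √38, so the distance is |-27|/√38 = 27/√38.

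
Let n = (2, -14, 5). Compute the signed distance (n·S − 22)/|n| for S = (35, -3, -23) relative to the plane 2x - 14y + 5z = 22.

-5/3

n·S − 22 = -25.
|n| = 15, so the signed distance is -25/15 = -5/3.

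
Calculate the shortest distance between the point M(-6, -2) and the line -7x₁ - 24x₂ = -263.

The normal to the line is n = (-7, -24) with |n| = 25.
|n·M − (-263)| = |90 − (-263)| = 353, so the distance is 353/25.

353/25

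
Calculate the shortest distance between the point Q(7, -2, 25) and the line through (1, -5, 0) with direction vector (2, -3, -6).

√229

Direction vector d = (2, -3, -6).
AP = (6, 3, 25), and AP × d = (57, 86, -24).
|AP × d|² = 11221 and |d|² = 49, so the distance is √(11221/49) = √229.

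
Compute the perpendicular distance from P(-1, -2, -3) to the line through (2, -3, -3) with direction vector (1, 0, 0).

Direction vector d = (1, 0, 0).
AP = (-3, 1, 0), and AP × d = (0, 0, -1).
|AP × d|² = 1 and |d|² = 1, so the distance is √1 = 1.

1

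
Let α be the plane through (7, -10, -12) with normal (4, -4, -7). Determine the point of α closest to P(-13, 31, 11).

(7, 11, -24)

n = (4, -4, -7), |n|² = 81, and n·P − 152 = -405.
t = -405/81 = -5, so the foot is P − t·n = (-13, 31, 11) − (-5)·(4, -4, -7) = (7, 11, -24).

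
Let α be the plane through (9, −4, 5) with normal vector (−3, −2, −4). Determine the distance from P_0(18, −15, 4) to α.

The plane has equation n·(r − (9, −4, 5)) = 0, i.e. n·r = -39.
Then n·(18, −15, 4) − (−39) = −1.
|n| = √(9 + 4 + 16) = √29, so the distance is |-1|/√29 = 1/√29.

1/√29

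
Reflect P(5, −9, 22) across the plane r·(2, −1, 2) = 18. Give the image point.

With n = (2, −1, 2), the signed offset is (n·P − 18)/|n|² = 45/9 = 5.
P' = P − 2t·n = (5, −9, 22) − 10·(2, −1, 2) = (−15, 1, 2).

(-15, 1, 2)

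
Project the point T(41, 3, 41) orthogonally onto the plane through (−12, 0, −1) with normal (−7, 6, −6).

(6, 33, 11)

n = (−7, 6, −6), |n|² = 121, and n·T − 90 = -605.
t = -605/121 = -5, so the foot is T − t·n = (41, 3, 41) − (-5)·(−7, 6, −6) = (6, 33, 11).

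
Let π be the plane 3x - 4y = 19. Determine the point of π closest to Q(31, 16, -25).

(149/5, 88/5, -25)

The perpendicular from Q has direction n = (3, -4, 0): r = (31, 16, -25) + μ(3, -4, 0).
Substitute into the plane: n·(Q + μn) = 19 gives 29 + 25μ = 19, so μ = -2/5.
Foot = (31, 16, -25) + (-2/5)·(3, -4, 0) = (149/5, 88/5, -25).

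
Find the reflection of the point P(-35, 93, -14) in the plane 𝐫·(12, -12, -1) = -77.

With n = (12, -12, -1), the signed offset is (n·P − (-77))/|n|² = -1445/289 = -5.
P' = P − 2t·n = (-35, 93, -14) − (-10)·(12, -12, -1) = (85, -27, -24).

(85, -27, -24)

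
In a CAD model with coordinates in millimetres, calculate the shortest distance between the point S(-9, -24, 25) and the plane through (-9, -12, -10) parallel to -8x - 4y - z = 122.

Parallel planes share the normal n = (-8, -4, -1); since (-9, -12, -10) lies on the plane, its equation is -8x - 4y - z = 130.
Then n·(-9, -24, 25) - 130 = 13.
|n| = √(64 + 16 + 1) = 9, so the distance is |13|/9 = 13/9.

13/9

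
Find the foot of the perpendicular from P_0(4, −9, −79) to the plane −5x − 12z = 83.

(29, -9, -19)

n = (−5, 0, −12), |n|² = 169, and n·P_0 − 83 = 845.
t = 845/169 = 5, so the foot is P_0 − t·n = (4, −9, −79) − 5·(−5, 0, −12) = (29, −9, −19).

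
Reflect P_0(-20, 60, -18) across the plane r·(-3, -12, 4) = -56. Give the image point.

(-44, -36, 14)

n = (-3, -12, 4), |n|² = 169, n·P_0 − (-56) = -676, so t = -676/169 = -4.
Foot F = P_0 − (-4)·n = (-32, 12, -2); the reflection is 2F − P_0 = (-44, -36, 14).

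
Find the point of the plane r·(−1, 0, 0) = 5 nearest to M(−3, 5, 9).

The perpendicular from M has direction n = (−1, 0, 0): r = (−3, 5, 9) + λ(−1, 0, 0).
Substitute into the plane: n·(M + λn) = 5 gives 3 + 1λ = 5, so λ = 2.
Foot = (−3, 5, 9) + 2·(−1, 0, 0) = (−5, 5, 9).

(-5, 5, 9)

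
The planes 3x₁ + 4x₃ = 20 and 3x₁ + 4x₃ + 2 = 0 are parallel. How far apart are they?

Both planes have normal n = (3, 0, 4), |n| = 5. Any point on the first plane is at distance |(-2) − 20|/|n| = 22/5 from the second.

22/5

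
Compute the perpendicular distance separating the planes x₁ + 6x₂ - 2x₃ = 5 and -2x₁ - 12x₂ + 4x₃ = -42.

16√41/41

Divide the second equation by -2 to match normals: x₁ + 6x₂ - 2x₃ = 21.
With common normal n = (1, 6, -2) (|n| = √41), the distance is |5 − 21|/|n| = 16/√41.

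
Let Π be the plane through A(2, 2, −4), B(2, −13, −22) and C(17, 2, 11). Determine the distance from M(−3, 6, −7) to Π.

AB = (0, −15, −18) and AC = (15, 0, 15), so a normal is n = AB × AC = (−225, −270, 225).
Then n·(−3, 6, −7) − (−1890) = −630.
|n| = √(50625 + 72900 + 50625) = 45√86, so the distance is |-630|/(45√86) = 7√86/43.

7√86/43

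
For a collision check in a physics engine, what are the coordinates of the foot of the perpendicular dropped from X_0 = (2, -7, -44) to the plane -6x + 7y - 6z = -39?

The perpendicular from X_0 has direction n = (-6, 7, -6): r = (2, -7, -44) + λ(-6, 7, -6).
Substitute into the plane: n·(X_0 + λn) = -39 gives 203 + 121λ = -39, so λ = -2.
Foot = (2, -7, -44) + (-2)·(-6, 7, -6) = (14, -21, -32).

(14, -21, -32)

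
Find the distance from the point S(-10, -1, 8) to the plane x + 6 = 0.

4

d = |1·(-10) − (-6)| / √(1 + 0 + 0) = |-4| / 1 = 4.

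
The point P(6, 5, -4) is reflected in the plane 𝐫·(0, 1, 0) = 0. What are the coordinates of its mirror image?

With n = (0, 1, 0), the signed offset is (n·P − 0)/|n|² = 5/1 = 5.
P' = P − 2t·n = (6, 5, -4) − 10·(0, 1, 0) = (6, -5, -4).

(6, -5, -4)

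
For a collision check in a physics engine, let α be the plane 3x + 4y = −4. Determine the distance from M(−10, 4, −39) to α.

2

Normal vector n = (3, 4, 0), and n·(−10, 4, −39) − (−4) = −10.
|n| = √(9 + 16 + 0) = 5, so the distance is |-10|/5 = 2.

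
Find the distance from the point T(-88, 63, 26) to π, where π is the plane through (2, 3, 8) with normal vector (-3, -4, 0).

6

The plane has equation n·(r − (2, 3, 8)) = 0, i.e. n·r = -18.
d = |(-3)·(-88) + (-4)·63 − (-18)| / √(9 + 16 + 0) = |30| / 5 = 6.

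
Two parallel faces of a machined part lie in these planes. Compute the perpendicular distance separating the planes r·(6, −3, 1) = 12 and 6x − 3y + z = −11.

√46/2

With common normal n = (6, −3, 1) (|n| = √46), the distance is |12 − (-11)|/|n| = 23/√46.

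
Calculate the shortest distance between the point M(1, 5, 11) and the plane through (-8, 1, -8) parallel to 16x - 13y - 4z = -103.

Parallel planes share the normal n = (16, -13, -4); since (-8, 1, -8) lies on the plane, its equation is 16x - 13y - 4z = -109.
n = (16, -13, -4); n·P − (-109) = 16; |n| = 21; distance = 16/21.

16/21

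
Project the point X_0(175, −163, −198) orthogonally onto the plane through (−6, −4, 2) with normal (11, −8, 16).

The perpendicular from X_0 has direction n = (11, −8, 16): r = (175, −163, −198) + μ(11, −8, 16).
Substitute into the plane: n·(X_0 + μn) = -2 gives 61 + 441μ = -2, so μ = -1/7.
Foot = (175, −163, −198) + (-1/7)·(11, −8, 16) = (1214/7, −1133/7, −1402/7).

(1214/7, -1133/7, -1402/7)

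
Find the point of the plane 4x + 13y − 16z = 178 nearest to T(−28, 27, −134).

n = (4, 13, −16), |n|² = 441, and n·T − 178 = 2205.
t = 2205/441 = 5, so the foot is T − t·n = (−28, 27, −134) − 5·(4, 13, −16) = (−48, −38, −54).

(-48, -38, -54)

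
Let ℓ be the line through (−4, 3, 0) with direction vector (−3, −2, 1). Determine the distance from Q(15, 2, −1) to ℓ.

√139

Direction vector d = (−3, −2, 1).
AP = (19, −1, −1), and AP × d = (−3, −16, −41).
|AP × d|² = 1946 and |d|² = 14, so the distance is √(1946/14) = √139.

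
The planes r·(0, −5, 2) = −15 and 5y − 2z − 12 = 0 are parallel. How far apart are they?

Divide the second equation by -1 to match normals: −5y + 2z = -12.
With common normal n = (0, −5, 2) (|n| = √29), the distance is |(-15) − (-12)|/|n| = 3/√29.

3√29/29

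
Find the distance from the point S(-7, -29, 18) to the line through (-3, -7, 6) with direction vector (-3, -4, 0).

Direction vector d = (-3, -4, 0).
AP = (-4, -22, 12), and AP × d = (48, -36, -50).
|AP × d|² = 6100 and |d|² = 25, so the distance is √(6100/25) = √244 = 2√61.

2√61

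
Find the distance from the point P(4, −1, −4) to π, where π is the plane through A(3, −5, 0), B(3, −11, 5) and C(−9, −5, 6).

AB = (0, −6, 5) and AC = (−12, 0, 6), so a normal is n = AB × AC = (−36, −60, −72).
Then n·(4, −1, −4) − 192 = 12.
|n| = √(1296 + 3600 + 5184) = 12√70, so the distance is |12|/(12√70) = 1/√70.

1/√70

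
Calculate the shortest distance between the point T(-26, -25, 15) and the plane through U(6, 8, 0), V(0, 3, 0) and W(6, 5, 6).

UV = (-6, -5, 0) and UW = (0, -3, 6), so a normal is n = UV × UW = (-30, 36, 18).
d = |(-30)·(-26) + 36·(-25) + 18·15 − 108| / √(900 + 1296 + 324) = |42| / (6√70) = √70/10.

7/√70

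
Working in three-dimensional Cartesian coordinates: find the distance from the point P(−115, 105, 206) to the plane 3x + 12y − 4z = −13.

Normal vector n = (3, 12, −4), and n·(−115, 105, 206) − (−13) = 104.
|n| = √(9 + 144 + 16) = 13, so the distance is |104|/13 = 8.

8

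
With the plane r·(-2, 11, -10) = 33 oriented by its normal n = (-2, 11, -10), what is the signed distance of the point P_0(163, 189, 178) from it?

n·P_0 − 33 = -60.
|n| = 15, so the signed distance is -60/15 = -4.

-4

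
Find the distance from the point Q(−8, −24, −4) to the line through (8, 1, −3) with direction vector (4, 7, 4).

Direction vector d = (4, 7, 4).
AP = (−16, −25, −1), and AP × d = (−93, 60, −12).
|AP × d|² = 12393 and |d|² = 81, so the distance is √(12393/81) = √153 = 3√17.

3√17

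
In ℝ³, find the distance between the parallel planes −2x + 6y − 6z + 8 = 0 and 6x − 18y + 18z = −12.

6/√19

Divide the second equation by -3 to match normals: −2x + 6y − 6z = 4.
With common normal n = (−2, 6, −6) (|n| = 2√19), the distance is |(-8) − 4|/|n| = 12/(2√19) = 6/√19.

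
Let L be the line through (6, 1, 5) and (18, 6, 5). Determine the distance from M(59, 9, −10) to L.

A direction vector is d = (12, 5, 0).
AP = (53, 8, −15); AP·d = 676, |AP|² = 3098, |d|² = 169.
distance² = |AP|² − (AP·d)²/|d|² = 3098 − 456976/169 = 394, so the distance is √394.

√394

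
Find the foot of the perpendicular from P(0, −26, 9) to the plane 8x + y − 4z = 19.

n = (8, 1, −4), |n|² = 81, and n·P − 19 = -81.
t = -81/81 = -1, so the foot is P − t·n = (0, −26, 9) − (-1)·(8, 1, −4) = (8, −25, 5).

(8, -25, 5)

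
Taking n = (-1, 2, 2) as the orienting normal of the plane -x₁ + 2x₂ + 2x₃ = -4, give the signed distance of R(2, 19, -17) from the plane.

n·R − (-4) = 6.
|n| = 3, so the signed distance is 6/3 = 2.

2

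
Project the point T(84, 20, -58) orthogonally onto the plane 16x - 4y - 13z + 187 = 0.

(4, 40, 7)

The perpendicular from T has direction n = (16, -4, -13): r = (84, 20, -58) + μ(16, -4, -13).
Substitute into the plane: n·(T + μn) = -187 gives 2018 + 441μ = -187, so μ = -5.
Foot = (84, 20, -58) + (-5)·(16, -4, -13) = (4, 40, 7).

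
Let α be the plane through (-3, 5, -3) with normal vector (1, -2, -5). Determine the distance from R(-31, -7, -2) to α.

The plane has equation n·(r − (-3, 5, -3)) = 0, i.e. n·r = 2.
Then n·(-31, -7, -2) - 2 = -9.
|n| = √(1 + 4 + 25) = √30, so the distance is |-9|/√30 = 3√30/10.

3√30/10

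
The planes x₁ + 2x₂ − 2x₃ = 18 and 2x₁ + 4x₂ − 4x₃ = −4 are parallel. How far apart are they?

20/3

Divide the second equation by 2 to match normals: x₁ + 2x₂ − 2x₃ = -2.
Both planes have normal n = (1, 2, −2), |n| = 3. Any point on the first plane is at distance |(-2) − 18|/|n| = 20/3 from the second.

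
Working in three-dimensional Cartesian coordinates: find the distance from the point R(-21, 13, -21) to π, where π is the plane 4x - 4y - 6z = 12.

Normal vector n = (4, -4, -6), and n·(-21, 13, -21) - 12 = -22.
|n| = √(16 + 16 + 36) = 2√17, so the distance is |-22|/(2√17) = 11/√17.

11√17/17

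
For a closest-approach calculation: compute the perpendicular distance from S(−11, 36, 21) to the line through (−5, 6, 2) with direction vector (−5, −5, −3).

√766

Direction vector d = (−5, −5, −3).
AP = (−6, 30, 19), and AP × d = (5, −113, 180).
|AP × d|² = 45194 and |d|² = 59, so the distance is √(45194/59) = √766.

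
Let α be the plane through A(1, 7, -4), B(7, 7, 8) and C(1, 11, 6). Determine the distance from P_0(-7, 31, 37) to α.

2√5/5

AB = (6, 0, 12) and AC = (0, 4, 10), so a normal is n = AB × AC = (-48, -60, 24).
d = |(-48)·(-7) + (-60)·31 + 24·37 − (-564)| / √(2304 + 3600 + 576) = |-72| / (36√5) = 2√5/5.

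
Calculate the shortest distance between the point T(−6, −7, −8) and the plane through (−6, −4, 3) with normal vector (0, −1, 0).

3

The plane has equation n·(r − (−6, −4, 3)) = 0, i.e. n·r = 4.
Then n·(−6, −7, −8) − 4 = 3.
|n| = √(0 + 1 + 0) = 1, so the distance is |3|/1 = 3.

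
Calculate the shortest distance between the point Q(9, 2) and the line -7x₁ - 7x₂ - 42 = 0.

17√2/2

The normal to the line is n = (-7, -7) with |n| = 7√2.
|n·Q − 42| = |-77 − 42| = 119, so the distance is 119/(7√2) = 17√2/2.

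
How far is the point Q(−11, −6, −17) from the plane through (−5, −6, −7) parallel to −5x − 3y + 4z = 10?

√2

Parallel planes share the normal n = (−5, −3, 4); since (−5, −6, −7) lies on the plane, its equation is −5x − 3y + 4z = 15.
d = |(-5)·(-11) + (-3)·(-6) + 4·(-17) − 15| / √(25 + 9 + 16) = |-10| / (5√2) = √2.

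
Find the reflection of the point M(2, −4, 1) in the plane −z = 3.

n = (0, 0, −1), |n|² = 1, n·M − 3 = -4, so t = -4/1 = -4.
Foot F = M − (-4)·n = (2, −4, −3); the reflection is 2F − M = (2, −4, −7).

(2, -4, -7)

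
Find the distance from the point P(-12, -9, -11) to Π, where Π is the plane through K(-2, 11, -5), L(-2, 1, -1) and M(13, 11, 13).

KL = (0, -10, 4) and KM = (15, 0, 18), so a normal is n = KL × KM = (-180, 60, 150).
Then n·(-12, -9, -11) - 270 = -300.
|n| = √(32400 + 3600 + 22500) = 30√65, so the distance is |-300|/(30√65) = 10/√65.

2√65/13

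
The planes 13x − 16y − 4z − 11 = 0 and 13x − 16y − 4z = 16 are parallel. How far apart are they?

With common normal n = (13, −16, −4) (|n| = 21), the distance is |11 − 16|/|n| = 5/21.

5/21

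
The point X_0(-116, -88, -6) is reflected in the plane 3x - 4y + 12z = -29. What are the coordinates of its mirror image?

(-1490/13, -1168/13, -6/13)

n = (3, -4, 12), |n|² = 169, n·X_0 − (-29) = -39, so t = -39/169 = -3/13.
Foot F = X_0 − (-3/13)·n = (-1499/13, -1156/13, -42/13); the reflection is 2F − X_0 = (-1490/13, -1168/13, -6/13).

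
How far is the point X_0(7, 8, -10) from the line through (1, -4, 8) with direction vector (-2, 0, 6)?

12

Direction vector d = (-2, 0, 6).
AP = (6, 12, -18); AP·d = -120, |AP|² = 504, |d|² = 40.
distance² = |AP|² − (AP·d)²/|d|² = 504 − 14400/40 = 144, so the distance is 12.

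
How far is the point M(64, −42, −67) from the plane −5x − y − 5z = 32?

25/√51

Normal vector n = (−5, −1, −5), and n·(64, −42, −67) − 32 = 25.
|n| = √(25 + 1 + 25) = √51, so the distance is |25|/√51 = 25/√51.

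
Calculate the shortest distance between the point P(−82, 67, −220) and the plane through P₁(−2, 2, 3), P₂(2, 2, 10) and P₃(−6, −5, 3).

8

P₁P₂ = (4, 0, 7) and P₁P₃ = (−4, −7, 0), so a normal is n = P₁P₂ × P₁P₃ = (49, −28, −28).
d = |49·(-82) + (-28)·67 + (-28)·(-220) − (-238)| / √(2401 + 784 + 784) = |504| / 63 = 8.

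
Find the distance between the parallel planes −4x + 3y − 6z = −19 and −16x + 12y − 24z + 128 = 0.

13/√61

Divide the second equation by 4 to match normals: −4x + 3y − 6z = -32.
With common normal n = (−4, 3, −6) (|n| = √61), the distance is |(-19) − (-32)|/|n| = 13/√61.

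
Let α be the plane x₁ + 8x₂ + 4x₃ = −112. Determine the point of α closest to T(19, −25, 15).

(172/9, -217/9, 139/9)

n = (1, 8, 4), |n|² = 81, and n·T − (-112) = -9.
t = -9/81 = -1/9, so the foot is T − t·n = (19, −25, 15) − (-1/9)·(1, 8, 4) = (172/9, −217/9, 139/9).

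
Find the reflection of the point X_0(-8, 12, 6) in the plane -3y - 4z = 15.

n = (0, -3, -4), |n|² = 25, n·X_0 − 15 = -75, so t = -75/25 = -3.
Foot F = X_0 − (-3)·n = (-8, 3, -6); the reflection is 2F − X_0 = (-8, -6, -18).

(-8, -6, -18)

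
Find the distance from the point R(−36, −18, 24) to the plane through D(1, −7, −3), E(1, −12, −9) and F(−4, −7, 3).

21√97/97

DE = (0, −5, −6) and DF = (−5, 0, 6), so a normal is n = DE × DF = (−30, 30, −25).
Then n·(−36, −18, 24) − (−165) = 105.
|n| = √(900 + 900 + 625) = 5√97, so the distance is |105|/(5√97) = 21/√97.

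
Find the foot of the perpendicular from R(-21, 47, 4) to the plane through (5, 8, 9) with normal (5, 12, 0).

(-31, 23, 4)

The perpendicular from R has direction n = (5, 12, 0): r = (-21, 47, 4) + t(5, 12, 0).
Substitute into the plane: n·(R + tn) = 121 gives 459 + 169t = 121, so t = -2.
Foot = (-21, 47, 4) + (-2)·(5, 12, 0) = (-31, 23, 4).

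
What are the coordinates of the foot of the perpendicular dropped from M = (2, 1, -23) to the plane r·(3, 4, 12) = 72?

n = (3, 4, 12), |n|² = 169, and n·M − 72 = -338.
t = -338/169 = -2, so the foot is M − t·n = (2, 1, -23) − (-2)·(3, 4, 12) = (8, 9, 1).

(8, 9, 1)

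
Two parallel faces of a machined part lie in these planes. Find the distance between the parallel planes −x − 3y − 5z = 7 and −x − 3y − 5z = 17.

10/√35

With common normal n = (−1, −3, −5) (|n| = √35), the distance is |7 − 17|/|n| = 10/√35.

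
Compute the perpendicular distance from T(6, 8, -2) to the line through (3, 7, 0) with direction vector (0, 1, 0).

Direction vector d = (0, 1, 0).
AP = (3, 1, -2), and AP × d = (2, 0, 3).
|AP × d|² = 13 and |d|² = 1, so the distance is √13.

√13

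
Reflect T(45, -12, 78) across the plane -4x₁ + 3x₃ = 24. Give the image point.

(273/5, -12, 354/5)

With n = (-4, 0, 3), the signed offset is (n·T − 24)/|n|² = 30/25 = 6/5.
T' = T − 2t·n = (45, -12, 78) − (12/5)·(-4, 0, 3) = (273/5, -12, 354/5).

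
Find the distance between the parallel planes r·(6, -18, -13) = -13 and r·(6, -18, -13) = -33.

20/23

Both planes have normal n = (6, -18, -13), |n| = 23. Any point on the first plane is at distance |(-33) − (-13)|/|n| = 20/23 from the second.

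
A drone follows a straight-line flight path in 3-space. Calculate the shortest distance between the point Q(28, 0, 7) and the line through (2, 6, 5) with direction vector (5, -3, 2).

6√3

Direction vector d = (5, -3, 2).
AP = (26, -6, 2); AP·d = 152, |AP|² = 716, |d|² = 38.
distance² = |AP|² − (AP·d)²/|d|² = 716 − 23104/38 = 108, so the distance is 6√3.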